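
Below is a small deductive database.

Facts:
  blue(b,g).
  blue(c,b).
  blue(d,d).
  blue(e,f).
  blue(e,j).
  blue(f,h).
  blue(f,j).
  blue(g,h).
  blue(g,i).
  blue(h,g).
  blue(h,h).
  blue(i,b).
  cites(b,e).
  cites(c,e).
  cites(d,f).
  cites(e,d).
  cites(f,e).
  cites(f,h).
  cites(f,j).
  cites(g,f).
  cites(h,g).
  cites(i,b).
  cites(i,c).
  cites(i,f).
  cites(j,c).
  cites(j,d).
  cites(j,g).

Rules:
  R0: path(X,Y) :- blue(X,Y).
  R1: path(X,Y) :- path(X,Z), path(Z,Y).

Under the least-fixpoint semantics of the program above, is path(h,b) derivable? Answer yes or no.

round 1: derive path(b,g) via R0 from blue(b,g)
round 1: derive path(c,b) via R0 from blue(c,b)
round 1: derive path(d,d) via R0 from blue(d,d)
round 1: derive path(e,f) via R0 from blue(e,f)
round 1: derive path(e,j) via R0 from blue(e,j)
round 1: derive path(f,h) via R0 from blue(f,h)
round 1: derive path(f,j) via R0 from blue(f,j)
round 1: derive path(g,h) via R0 from blue(g,h)
round 1: derive path(g,i) via R0 from blue(g,i)
round 1: derive path(h,g) via R0 from blue(h,g)
round 1: derive path(h,h) via R0 from blue(h,h)
round 1: derive path(i,b) via R0 from blue(i,b)
round 2: derive path(b,h) via R1 from path(b,g), path(g,h)
round 2: derive path(b,i) via R1 from path(b,g), path(g,i)
round 2: derive path(c,g) via R1 from path(c,b), path(b,g)
round 2: derive path(e,h) via R1 from path(e,f), path(f,h)
round 2: derive path(f,g) via R1 from path(f,h), path(h,g)
round 2: derive path(g,b) via R1 from path(g,i), path(i,b)
round 2: derive path(g,g) via R1 from path(g,h), path(h,g)
round 2: derive path(h,i) via R1 from path(h,g), path(g,i)
round 2: derive path(i,g) via R1 from path(i,b), path(b,g)
round 3: derive path(b,b) via R1 from path(b,g), path(g,b)
round 3: derive path(c,h) via R1 from path(c,b), path(b,h)
round 3: derive path(c,i) via R1 from path(c,b), path(b,i)
round 3: derive path(e,g) via R1 from path(e,f), path(f,g)
round 3: derive path(e,i) via R1 from path(e,h), path(h,i)
round 3: derive path(f,b) via R1 from path(f,g), path(g,b)
round 3: derive path(f,i) via R1 from path(f,g), path(g,i)
round 3: derive path(h,b) via R1 from path(h,g), path(g,b)
round 3: derive path(i,h) via R1 from path(i,b), path(b,h)
round 3: derive path(i,i) via R1 from path(i,b), path(b,i)
round 4: derive path(e,b) via R1 from path(e,f), path(f,b)

yes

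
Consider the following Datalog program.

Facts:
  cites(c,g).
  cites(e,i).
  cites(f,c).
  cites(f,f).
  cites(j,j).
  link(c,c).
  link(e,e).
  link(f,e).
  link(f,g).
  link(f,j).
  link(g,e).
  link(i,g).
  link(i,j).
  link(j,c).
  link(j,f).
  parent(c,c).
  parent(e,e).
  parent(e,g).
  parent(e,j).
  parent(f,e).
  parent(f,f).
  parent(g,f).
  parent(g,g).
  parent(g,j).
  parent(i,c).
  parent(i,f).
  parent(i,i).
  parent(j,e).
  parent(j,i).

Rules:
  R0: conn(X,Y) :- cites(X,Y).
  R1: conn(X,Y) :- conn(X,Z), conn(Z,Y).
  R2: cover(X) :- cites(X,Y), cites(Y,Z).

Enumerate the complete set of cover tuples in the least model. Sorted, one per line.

cover(f)
cover(j)

round 1: derive cover(f) via R2 from cites(f,c), cites(c,g)
round 1: derive cover(j) via R2 from cites(j,j), cites(j,j)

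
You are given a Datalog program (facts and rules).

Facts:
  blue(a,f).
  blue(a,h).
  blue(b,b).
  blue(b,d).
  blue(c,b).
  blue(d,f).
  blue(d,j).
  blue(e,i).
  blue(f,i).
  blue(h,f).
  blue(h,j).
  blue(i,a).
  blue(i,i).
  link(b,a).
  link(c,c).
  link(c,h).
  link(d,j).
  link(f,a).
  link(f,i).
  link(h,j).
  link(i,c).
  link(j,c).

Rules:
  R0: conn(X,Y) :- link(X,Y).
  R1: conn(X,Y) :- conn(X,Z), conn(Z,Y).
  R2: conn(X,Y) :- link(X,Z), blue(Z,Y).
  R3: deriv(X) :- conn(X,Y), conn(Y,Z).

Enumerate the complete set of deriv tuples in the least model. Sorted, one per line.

deriv(b)
deriv(c)
deriv(d)
deriv(f)
deriv(h)
deriv(i)
deriv(j)

round 1: derive conn(b,a) via R0 from link(b,a)
round 1: derive conn(c,c) via R0 from link(c,c)
round 1: derive conn(c,h) via R0 from link(c,h)
round 1: derive conn(d,j) via R0 from link(d,j)
round 1: derive conn(f,a) via R0 from link(f,a)
round 1: derive conn(f,i) via R0 from link(f,i)
round 1: derive conn(h,j) via R0 from link(h,j)
round 1: derive conn(i,c) via R0 from link(i,c)
round 1: derive conn(j,c) via R0 from link(j,c)
round 1: derive conn(b,f) via R2 from link(b,a), blue(a,f)
round 1: derive conn(b,h) via R2 from link(b,a), blue(a,h)
round 1: derive conn(c,b) via R2 from link(c,c), blue(c,b)
round 1: derive conn(c,f) via R2 from link(c,h), blue(h,f)
round 1: derive conn(c,j) via R2 from link(c,h), blue(h,j)
round 1: derive conn(f,f) via R2 from link(f,a), blue(a,f)
round 1: derive conn(f,h) via R2 from link(f,a), blue(a,h)
round 1: derive conn(i,b) via R2 from link(i,c), blue(c,b)
round 1: derive conn(j,b) via R2 from link(j,c), blue(c,b)
round 2: derive conn(b,i) via R1 from conn(b,f), conn(f,i)
round 2: derive conn(b,j) via R1 from conn(b,h), conn(h,j)
round 2: derive conn(c,a) via R1 from conn(c,b), conn(b,a)
round 2: derive conn(c,i) via R1 from conn(c,f), conn(f,i)
round 2: derive conn(d,b) via R1 from conn(d,j), conn(j,b)
round 2: derive conn(d,c) via R1 from conn(d,j), conn(j,c)
round 2: derive conn(f,b) via R1 from conn(f,i), conn(i,b)
round 2: derive conn(f,c) via R1 from conn(f,i), conn(i,c)
round 2: derive conn(f,j) via R1 from conn(f,h), conn(h,j)
round 2: derive conn(h,b) via R1 from conn(h,j), conn(j,b)
round 2: derive conn(h,c) via R1 from conn(h,j), conn(j,c)
round 2: derive conn(i,a) via R1 from conn(i,b), conn(b,a)
round 2: derive conn(i,f) via R1 from conn(i,b), conn(b,f)
round 2: derive conn(i,h) via R1 from conn(i,b), conn(b,h)
round 2: derive conn(i,j) via R1 from conn(i,c), conn(c,j)
round 2: derive conn(j,a) via R1 from conn(j,b), conn(b,a)
round 2: derive conn(j,f) via R1 from conn(j,b), conn(b,f)
round 2: derive conn(j,h) via R1 from conn(j,b), conn(b,h)
round 2: derive conn(j,j) via R1 from conn(j,c), conn(c,j)
round 2: derive deriv(b) via R3 from conn(b,f), conn(f,a)
round 2: derive deriv(c) via R3 from conn(c,b), conn(b,a)
round 2: derive deriv(d) via R3 from conn(d,j), conn(j,b)
round 2: derive deriv(f) via R3 from conn(f,f), conn(f,a)
round 2: derive deriv(h) via R3 from conn(h,j), conn(j,b)
round 2: derive deriv(i) via R3 from conn(i,b), conn(b,a)
round 2: derive deriv(j) via R3 from conn(j,b), conn(b,a)
round 3: derive conn(b,b) via R1 from conn(b,f), conn(f,b)
round 3: derive conn(b,c) via R1 from conn(b,f), conn(f,c)
round 3: derive conn(d,a) via R1 from conn(d,b), conn(b,a)
round 3: derive conn(d,f) via R1 from conn(d,b), conn(b,f)
round 3: derive conn(d,h) via R1 from conn(d,b), conn(b,h)
round 3: derive conn(d,i) via R1 from conn(d,b), conn(b,i)
round 3: derive conn(h,a) via R1 from conn(h,b), conn(b,a)
round 3: derive conn(h,f) via R1 from conn(h,b), conn(b,f)
round 3: derive conn(h,h) via R1 from conn(h,b), conn(b,h)
round 3: derive conn(h,i) via R1 from conn(h,b), conn(b,i)
round 3: derive conn(i,i) via R1 from conn(i,b), conn(b,i)
round 3: derive conn(j,i) via R1 from conn(j,b), conn(b,i)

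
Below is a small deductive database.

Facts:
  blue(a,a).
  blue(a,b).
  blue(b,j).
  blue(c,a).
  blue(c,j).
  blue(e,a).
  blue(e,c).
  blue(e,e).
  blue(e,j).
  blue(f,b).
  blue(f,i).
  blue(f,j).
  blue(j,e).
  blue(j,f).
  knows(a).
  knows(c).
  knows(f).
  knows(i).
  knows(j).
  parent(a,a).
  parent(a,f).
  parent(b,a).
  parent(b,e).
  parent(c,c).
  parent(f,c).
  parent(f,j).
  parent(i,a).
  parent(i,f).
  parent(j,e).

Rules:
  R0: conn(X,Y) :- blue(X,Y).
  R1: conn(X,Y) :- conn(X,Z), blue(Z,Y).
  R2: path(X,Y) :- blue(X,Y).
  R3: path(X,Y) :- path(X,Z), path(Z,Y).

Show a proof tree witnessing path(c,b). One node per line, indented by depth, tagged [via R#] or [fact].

round 1: derive path(a,a) via R2 from blue(a,a)
round 1: derive path(a,b) via R2 from blue(a,b)
round 1: derive path(b,j) via R2 from blue(b,j)
round 1: derive path(c,a) via R2 from blue(c,a)
round 1: derive path(c,j) via R2 from blue(c,j)
round 1: derive path(e,a) via R2 from blue(e,a)
round 1: derive path(e,c) via R2 from blue(e,c)
round 1: derive path(e,e) via R2 from blue(e,e)
round 1: derive path(e,j) via R2 from blue(e,j)
round 1: derive path(f,b) via R2 from blue(f,b)
round 1: derive path(f,i) via R2 from blue(f,i)
round 1: derive path(f,j) via R2 from blue(f,j)
round 1: derive path(j,e) via R2 from blue(j,e)
round 1: derive path(j,f) via R2 from blue(j,f)
round 2: derive path(a,j) via R3 from path(a,b), path(b,j)
round 2: derive path(b,e) via R3 from path(b,j), path(j,e)
round 2: derive path(b,f) via R3 from path(b,j), path(j,f)
round 2: derive path(c,b) via R3 from path(c,a), path(a,b)
round 2: derive path(c,e) via R3 from path(c,j), path(j,e)
round 2: derive path(c,f) via R3 from path(c,j), path(j,f)
round 2: derive path(e,b) via R3 from path(e,a), path(a,b)
round 2: derive path(e,f) via R3 from path(e,j), path(j,f)
round 2: derive path(f,e) via R3 from path(f,j), path(j,e)
round 2: derive path(f,f) via R3 from path(f,j), path(j,f)
round 2: derive path(j,a) via R3 from path(j,e), path(e,a)
round 2: derive path(j,b) via R3 from path(j,f), path(f,b)
round 2: derive path(j,c) via R3 from path(j,e), path(e,c)
round 2: derive path(j,i) via R3 from path(j,f), path(f,i)
round 2: derive path(j,j) via R3 from path(j,e), path(e,j)
round 3: derive path(a,c) via R3 from path(a,j), path(j,c)
round 3: derive path(a,e) via R3 from path(a,b), path(b,e)
round 3: derive path(a,f) via R3 from path(a,b), path(b,f)
round 3: derive path(a,i) via R3 from path(a,j), path(j,i)
round 3: derive path(b,a) via R3 from path(b,e), path(e,a)
round 3: derive path(b,b) via R3 from path(b,e), path(e,b)
round 3: derive path(b,c) via R3 from path(b,e), path(e,c)
round 3: derive path(b,i) via R3 from path(b,f), path(f,i)
round 3: derive path(c,c) via R3 from path(c,e), path(e,c)
round 3: derive path(c,i) via R3 from path(c,f), path(f,i)
round 3: derive path(e,i) via R3 from path(e,f), path(f,i)
round 3: derive path(f,a) via R3 from path(f,e), path(e,a)
round 3: derive path(f,c) via R3 from path(f,e), path(e,c)

path(c,b)  [via R3]
  path(c,a)  [via R2]
    blue(c,a)  [fact]
  path(a,b)  [via R2]
    blue(a,b)  [fact]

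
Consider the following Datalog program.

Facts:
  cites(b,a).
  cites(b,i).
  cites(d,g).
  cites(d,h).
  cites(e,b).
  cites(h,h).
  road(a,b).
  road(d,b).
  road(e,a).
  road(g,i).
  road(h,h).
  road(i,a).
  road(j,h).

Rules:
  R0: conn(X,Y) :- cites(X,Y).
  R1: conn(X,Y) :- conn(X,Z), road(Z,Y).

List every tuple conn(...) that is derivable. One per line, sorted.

round 1: derive conn(b,a) via R0 from cites(b,a)
round 1: derive conn(b,i) via R0 from cites(b,i)
round 1: derive conn(d,g) via R0 from cites(d,g)
round 1: derive conn(d,h) via R0 from cites(d,h)
round 1: derive conn(e,b) via R0 from cites(e,b)
round 1: derive conn(h,h) via R0 from cites(h,h)
round 2: derive conn(b,b) via R1 from conn(b,a), road(a,b)
round 2: derive conn(d,i) via R1 from conn(d,g), road(g,i)
round 3: derive conn(d,a) via R1 from conn(d,i), road(i,a)
round 4: derive conn(d,b) via R1 from conn(d,a), road(a,b)

conn(b,a)
conn(b,b)
conn(b,i)
conn(d,a)
conn(d,b)
conn(d,g)
conn(d,h)
conn(d,i)
conn(e,b)
conn(h,h)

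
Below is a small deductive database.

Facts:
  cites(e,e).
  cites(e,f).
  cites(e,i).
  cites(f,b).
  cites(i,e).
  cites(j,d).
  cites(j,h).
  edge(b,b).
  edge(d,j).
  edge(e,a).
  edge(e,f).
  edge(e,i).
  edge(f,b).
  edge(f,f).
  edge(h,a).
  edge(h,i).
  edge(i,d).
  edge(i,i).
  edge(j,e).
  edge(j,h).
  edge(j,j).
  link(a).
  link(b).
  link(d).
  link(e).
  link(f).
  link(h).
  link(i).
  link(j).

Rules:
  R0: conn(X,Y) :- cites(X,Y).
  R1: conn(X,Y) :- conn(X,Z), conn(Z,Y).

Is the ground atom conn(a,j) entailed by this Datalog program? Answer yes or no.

no

round 1: derive conn(e,e) via R0 from cites(e,e)
round 1: derive conn(e,f) via R0 from cites(e,f)
round 1: derive conn(e,i) via R0 from cites(e,i)
round 1: derive conn(f,b) via R0 from cites(f,b)
round 1: derive conn(i,e) via R0 from cites(i,e)
round 1: derive conn(j,d) via R0 from cites(j,d)
round 1: derive conn(j,h) via R0 from cites(j,h)
round 2: derive conn(e,b) via R1 from conn(e,f), conn(f,b)
round 2: derive conn(i,f) via R1 from conn(i,e), conn(e,f)
round 2: derive conn(i,i) via R1 from conn(i,e), conn(e,i)
round 3: derive conn(i,b) via R1 from conn(i,e), conn(e,b)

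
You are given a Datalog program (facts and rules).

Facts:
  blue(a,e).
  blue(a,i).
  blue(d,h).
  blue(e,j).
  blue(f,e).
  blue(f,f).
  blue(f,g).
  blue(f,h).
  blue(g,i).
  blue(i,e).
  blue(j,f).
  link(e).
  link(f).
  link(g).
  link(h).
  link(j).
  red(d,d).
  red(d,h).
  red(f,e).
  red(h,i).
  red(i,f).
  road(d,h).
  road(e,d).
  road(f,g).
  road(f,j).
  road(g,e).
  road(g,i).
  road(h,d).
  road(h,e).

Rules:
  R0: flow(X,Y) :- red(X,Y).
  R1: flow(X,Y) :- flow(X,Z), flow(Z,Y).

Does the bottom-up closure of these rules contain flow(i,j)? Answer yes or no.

round 1: derive flow(d,d) via R0 from red(d,d)
round 1: derive flow(d,h) via R0 from red(d,h)
round 1: derive flow(f,e) via R0 from red(f,e)
round 1: derive flow(h,i) via R0 from red(h,i)
round 1: derive flow(i,f) via R0 from red(i,f)
round 2: derive flow(d,i) via R1 from flow(d,h), flow(h,i)
round 2: derive flow(h,f) via R1 from flow(h,i), flow(i,f)
round 2: derive flow(i,e) via R1 from flow(i,f), flow(f,e)
round 3: derive flow(d,e) via R1 from flow(d,i), flow(i,e)
round 3: derive flow(d,f) via R1 from flow(d,h), flow(h,f)
round 3: derive flow(h,e) via R1 from flow(h,f), flow(f,e)

no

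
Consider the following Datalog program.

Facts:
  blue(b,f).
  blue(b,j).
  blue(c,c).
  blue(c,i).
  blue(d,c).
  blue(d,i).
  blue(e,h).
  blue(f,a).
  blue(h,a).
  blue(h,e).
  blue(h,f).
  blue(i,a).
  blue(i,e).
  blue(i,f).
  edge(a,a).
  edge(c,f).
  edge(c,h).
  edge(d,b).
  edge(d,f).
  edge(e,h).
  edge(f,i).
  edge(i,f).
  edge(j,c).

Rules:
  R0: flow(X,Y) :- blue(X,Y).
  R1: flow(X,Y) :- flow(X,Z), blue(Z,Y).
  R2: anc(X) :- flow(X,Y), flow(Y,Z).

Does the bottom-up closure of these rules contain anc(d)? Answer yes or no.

yes

round 1: derive flow(b,f) via R0 from blue(b,f)
round 1: derive flow(b,j) via R0 from blue(b,j)
round 1: derive flow(c,c) via R0 from blue(c,c)
round 1: derive flow(c,i) via R0 from blue(c,i)
round 1: derive flow(d,c) via R0 from blue(d,c)
round 1: derive flow(d,i) via R0 from blue(d,i)
round 1: derive flow(e,h) via R0 from blue(e,h)
round 1: derive flow(f,a) via R0 from blue(f,a)
round 1: derive flow(h,a) via R0 from blue(h,a)
round 1: derive flow(h,e) via R0 from blue(h,e)
round 1: derive flow(h,f) via R0 from blue(h,f)
round 1: derive flow(i,a) via R0 from blue(i,a)
round 1: derive flow(i,e) via R0 from blue(i,e)
round 1: derive flow(i,f) via R0 from blue(i,f)
round 2: derive flow(b,a) via R1 from flow(b,f), blue(f,a)
round 2: derive flow(c,a) via R1 from flow(c,i), blue(i,a)
round 2: derive flow(c,e) via R1 from flow(c,i), blue(i,e)
round 2: derive flow(c,f) via R1 from flow(c,i), blue(i,f)
round 2: derive flow(d,a) via R1 from flow(d,i), blue(i,a)
round 2: derive flow(d,e) via R1 from flow(d,i), blue(i,e)
round 2: derive flow(d,f) via R1 from flow(d,i), blue(i,f)
round 2: derive flow(e,a) via R1 from flow(e,h), blue(h,a)
round 2: derive flow(e,e) via R1 from flow(e,h), blue(h,e)
round 2: derive flow(e,f) via R1 from flow(e,h), blue(h,f)
round 2: derive flow(h,h) via R1 from flow(h,e), blue(e,h)
round 2: derive flow(i,h) via R1 from flow(i,e), blue(e,h)
round 2: derive anc(b) via R2 from flow(b,f), flow(f,a)
round 2: derive anc(c) via R2 from flow(c,c), flow(c,c)
round 2: derive anc(d) via R2 from flow(d,c), flow(c,c)
round 2: derive anc(e) via R2 from flow(e,h), flow(h,a)
round 2: derive anc(h) via R2 from flow(h,e), flow(e,h)
round 2: derive anc(i) via R2 from flow(i,e), flow(e,h)
round 3: derive flow(c,h) via R1 from flow(c,e), blue(e,h)
round 3: derive flow(d,h) via R1 from flow(d,e), blue(e,h)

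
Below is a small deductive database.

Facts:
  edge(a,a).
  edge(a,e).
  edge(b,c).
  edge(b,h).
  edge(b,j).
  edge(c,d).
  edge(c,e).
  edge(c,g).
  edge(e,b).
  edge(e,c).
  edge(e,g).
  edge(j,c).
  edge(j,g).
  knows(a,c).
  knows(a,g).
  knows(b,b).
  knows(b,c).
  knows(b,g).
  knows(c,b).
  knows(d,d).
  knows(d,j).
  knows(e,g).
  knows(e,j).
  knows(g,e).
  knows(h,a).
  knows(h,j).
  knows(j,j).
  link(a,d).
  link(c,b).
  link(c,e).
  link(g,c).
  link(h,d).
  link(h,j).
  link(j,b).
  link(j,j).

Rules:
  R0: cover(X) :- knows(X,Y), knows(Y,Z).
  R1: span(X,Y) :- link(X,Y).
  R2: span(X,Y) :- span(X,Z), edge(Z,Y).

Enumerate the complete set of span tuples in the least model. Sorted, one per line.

span(a,d)
span(c,b)
span(c,c)
span(c,d)
span(c,e)
span(c,g)
span(c,h)
span(c,j)
span(g,b)
span(g,c)
span(g,d)
span(g,e)
span(g,g)
span(g,h)
span(g,j)
span(h,b)
span(h,c)
span(h,d)
span(h,e)
span(h,g)
span(h,h)
span(h,j)
span(j,b)
span(j,c)
span(j,d)
span(j,e)
span(j,g)
span(j,h)
span(j,j)

round 1: derive span(a,d) via R1 from link(a,d)
round 1: derive span(c,b) via R1 from link(c,b)
round 1: derive span(c,e) via R1 from link(c,e)
round 1: derive span(g,c) via R1 from link(g,c)
round 1: derive span(h,d) via R1 from link(h,d)
round 1: derive span(h,j) via R1 from link(h,j)
round 1: derive span(j,b) via R1 from link(j,b)
round 1: derive span(j,j) via R1 from link(j,j)
round 2: derive span(c,c) via R2 from span(c,b), edge(b,c)
round 2: derive span(c,g) via R2 from span(c,e), edge(e,g)
round 2: derive span(c,h) via R2 from span(c,b), edge(b,h)
round 2: derive span(c,j) via R2 from span(c,b), edge(b,j)
round 2: derive span(g,d) via R2 from span(g,c), edge(c,d)
round 2: derive span(g,e) via R2 from span(g,c), edge(c,e)
round 2: derive span(g,g) via R2 from span(g,c), edge(c,g)
round 2: derive span(h,c) via R2 from span(h,j), edge(j,c)
round 2: derive span(h,g) via R2 from span(h,j), edge(j,g)
round 2: derive span(j,c) via R2 from span(j,b), edge(b,c)
round 2: derive span(j,g) via R2 from span(j,j), edge(j,g)
round 2: derive span(j,h) via R2 from span(j,b), edge(b,h)
round 3: derive span(c,d) via R2 from span(c,c), edge(c,d)
round 3: derive span(g,b) via R2 from span(g,e), edge(e,b)
round 3: derive span(h,e) via R2 from span(h,c), edge(c,e)
round 3: derive span(j,d) via R2 from span(j,c), edge(c,d)
round 3: derive span(j,e) via R2 from span(j,c), edge(c,e)
round 4: derive span(g,h) via R2 from span(g,b), edge(b,h)
round 4: derive span(g,j) via R2 from span(g,b), edge(b,j)
round 4: derive span(h,b) via R2 from span(h,e), edge(e,b)
round 5: derive span(h,h) via R2 from span(h,b), edge(b,h)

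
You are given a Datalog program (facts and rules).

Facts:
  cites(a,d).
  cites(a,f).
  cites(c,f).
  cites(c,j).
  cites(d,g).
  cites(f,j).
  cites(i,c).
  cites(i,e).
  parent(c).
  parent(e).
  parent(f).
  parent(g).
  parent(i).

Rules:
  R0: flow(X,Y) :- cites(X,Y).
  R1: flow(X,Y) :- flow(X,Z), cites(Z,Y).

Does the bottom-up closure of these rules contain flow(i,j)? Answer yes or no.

yes

round 1: derive flow(a,d) via R0 from cites(a,d)
round 1: derive flow(a,f) via R0 from cites(a,f)
round 1: derive flow(c,f) via R0 from cites(c,f)
round 1: derive flow(c,j) via R0 from cites(c,j)
round 1: derive flow(d,g) via R0 from cites(d,g)
round 1: derive flow(f,j) via R0 from cites(f,j)
round 1: derive flow(i,c) via R0 from cites(i,c)
round 1: derive flow(i,e) via R0 from cites(i,e)
round 2: derive flow(a,g) via R1 from flow(a,d), cites(d,g)
round 2: derive flow(a,j) via R1 from flow(a,f), cites(f,j)
round 2: derive flow(i,f) via R1 from flow(i,c), cites(c,f)
round 2: derive flow(i,j) via R1 from flow(i,c), cites(c,j)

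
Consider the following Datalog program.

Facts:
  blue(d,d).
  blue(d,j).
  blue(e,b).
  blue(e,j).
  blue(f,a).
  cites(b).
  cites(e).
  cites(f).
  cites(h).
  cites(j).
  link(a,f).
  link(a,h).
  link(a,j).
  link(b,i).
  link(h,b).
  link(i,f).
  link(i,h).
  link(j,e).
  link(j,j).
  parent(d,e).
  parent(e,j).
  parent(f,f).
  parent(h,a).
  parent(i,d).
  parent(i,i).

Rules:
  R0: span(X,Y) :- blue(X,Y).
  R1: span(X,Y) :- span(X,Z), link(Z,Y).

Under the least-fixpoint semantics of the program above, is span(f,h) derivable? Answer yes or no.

yes

round 1: derive span(d,d) via R0 from blue(d,d)
round 1: derive span(d,j) via R0 from blue(d,j)
round 1: derive span(e,b) via R0 from blue(e,b)
round 1: derive span(e,j) via R0 from blue(e,j)
round 1: derive span(f,a) via R0 from blue(f,a)
round 2: derive span(d,e) via R1 from span(d,j), link(j,e)
round 2: derive span(e,e) via R1 from span(e,j), link(j,e)
round 2: derive span(e,i) via R1 from span(e,b), link(b,i)
round 2: derive span(f,f) via R1 from span(f,a), link(a,f)
round 2: derive span(f,h) via R1 from span(f,a), link(a,h)
round 2: derive span(f,j) via R1 from span(f,a), link(a,j)
round 3: derive span(e,f) via R1 from span(e,i), link(i,f)
round 3: derive span(e,h) via R1 from span(e,i), link(i,h)
round 3: derive span(f,b) via R1 from span(f,h), link(h,b)
round 3: derive span(f,e) via R1 from span(f,j), link(j,e)
round 4: derive span(f,i) via R1 from span(f,b), link(b,i)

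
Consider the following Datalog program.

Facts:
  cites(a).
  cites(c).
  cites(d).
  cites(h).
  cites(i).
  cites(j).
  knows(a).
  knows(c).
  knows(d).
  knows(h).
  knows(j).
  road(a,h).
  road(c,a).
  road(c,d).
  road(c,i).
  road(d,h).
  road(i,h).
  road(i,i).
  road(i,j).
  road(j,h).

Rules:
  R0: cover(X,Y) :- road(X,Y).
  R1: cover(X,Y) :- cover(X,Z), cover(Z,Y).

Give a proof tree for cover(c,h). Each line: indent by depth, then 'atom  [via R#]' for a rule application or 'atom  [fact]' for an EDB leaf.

cover(c,h)  [via R1]
  cover(c,a)  [via R0]
    road(c,a)  [fact]
  cover(a,h)  [via R0]
    road(a,h)  [fact]

round 1: derive cover(a,h) via R0 from road(a,h)
round 1: derive cover(c,a) via R0 from road(c,a)
round 1: derive cover(c,d) via R0 from road(c,d)
round 1: derive cover(c,i) via R0 from road(c,i)
round 1: derive cover(d,h) via R0 from road(d,h)
round 1: derive cover(i,h) via R0 from road(i,h)
round 1: derive cover(i,i) via R0 from road(i,i)
round 1: derive cover(i,j) via R0 from road(i,j)
round 1: derive cover(j,h) via R0 from road(j,h)
round 2: derive cover(c,h) via R1 from cover(c,a), cover(a,h)
round 2: derive cover(c,j) via R1 from cover(c,i), cover(i,j)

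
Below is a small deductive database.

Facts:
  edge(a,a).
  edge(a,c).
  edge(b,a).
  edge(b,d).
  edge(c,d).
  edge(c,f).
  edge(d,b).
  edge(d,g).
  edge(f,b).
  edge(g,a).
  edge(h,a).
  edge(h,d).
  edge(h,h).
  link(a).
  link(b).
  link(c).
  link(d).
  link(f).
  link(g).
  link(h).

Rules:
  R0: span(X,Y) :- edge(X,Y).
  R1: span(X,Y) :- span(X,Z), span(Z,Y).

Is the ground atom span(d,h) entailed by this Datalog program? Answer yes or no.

round 1: derive span(a,a) via R0 from edge(a,a)
round 1: derive span(a,c) via R0 from edge(a,c)
round 1: derive span(b,a) via R0 from edge(b,a)
round 1: derive span(b,d) via R0 from edge(b,d)
round 1: derive span(c,d) via R0 from edge(c,d)
round 1: derive span(c,f) via R0 from edge(c,f)
round 1: derive span(d,b) via R0 from edge(d,b)
round 1: derive span(d,g) via R0 from edge(d,g)
round 1: derive span(f,b) via R0 from edge(f,b)
round 1: derive span(g,a) via R0 from edge(g,a)
round 1: derive span(h,a) via R0 from edge(h,a)
round 1: derive span(h,d) via R0 from edge(h,d)
round 1: derive span(h,h) via R0 from edge(h,h)
round 2: derive span(a,d) via R1 from span(a,c), span(c,d)
round 2: derive span(a,f) via R1 from span(a,c), span(c,f)
round 2: derive span(b,b) via R1 from span(b,d), span(d,b)
round 2: derive span(b,c) via R1 from span(b,a), span(a,c)
round 2: derive span(b,g) via R1 from span(b,d), span(d,g)
round 2: derive span(c,b) via R1 from span(c,d), span(d,b)
round 2: derive span(c,g) via R1 from span(c,d), span(d,g)
round 2: derive span(d,a) via R1 from span(d,b), span(b,a)
round 2: derive span(d,d) via R1 from span(d,b), span(b,d)
round 2: derive span(f,a) via R1 from span(f,b), span(b,a)
round 2: derive span(f,d) via R1 from span(f,b), span(b,d)
round 2: derive span(g,c) via R1 from span(g,a), span(a,c)
round 2: derive span(h,b) via R1 from span(h,d), span(d,b)
round 2: derive span(h,c) via R1 from span(h,a), span(a,c)
round 2: derive span(h,g) via R1 from span(h,d), span(d,g)
round 3: derive span(a,b) via R1 from span(a,c), span(c,b)
round 3: derive span(a,g) via R1 from span(a,c), span(c,g)
round 3: derive span(b,f) via R1 from span(b,a), span(a,f)
round 3: derive span(c,a) via R1 from span(c,b), span(b,a)
round 3: derive span(c,c) via R1 from span(c,b), span(b,c)
round 3: derive span(d,c) via R1 from span(d,a), span(a,c)
round 3: derive span(d,f) via R1 from span(d,a), span(a,f)
round 3: derive span(f,c) via R1 from span(f,a), span(a,c)
round 3: derive span(f,f) via R1 from span(f,a), span(a,f)
round 3: derive span(f,g) via R1 from span(f,b), span(b,g)
round 3: derive span(g,b) via R1 from span(g,c), span(c,b)
round 3: derive span(g,d) via R1 from span(g,a), span(a,d)
round 3: derive span(g,f) via R1 from span(g,a), span(a,f)
round 3: derive span(g,g) via R1 from span(g,c), span(c,g)
round 3: derive span(h,f) via R1 from span(h,a), span(a,f)

no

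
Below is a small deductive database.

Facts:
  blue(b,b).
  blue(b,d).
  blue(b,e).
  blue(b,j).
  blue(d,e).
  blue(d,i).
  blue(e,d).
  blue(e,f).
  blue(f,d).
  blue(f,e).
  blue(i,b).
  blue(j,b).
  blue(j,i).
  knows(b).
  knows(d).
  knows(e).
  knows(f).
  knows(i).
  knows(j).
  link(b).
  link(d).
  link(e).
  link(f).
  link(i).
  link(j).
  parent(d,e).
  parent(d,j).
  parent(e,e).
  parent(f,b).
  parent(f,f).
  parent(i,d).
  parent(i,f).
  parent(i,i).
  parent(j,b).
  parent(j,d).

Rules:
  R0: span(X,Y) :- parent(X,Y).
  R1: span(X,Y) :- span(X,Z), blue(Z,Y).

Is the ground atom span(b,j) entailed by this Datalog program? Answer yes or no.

round 1: derive span(d,e) via R0 from parent(d,e)
round 1: derive span(d,j) via R0 from parent(d,j)
round 1: derive span(e,e) via R0 from parent(e,e)
round 1: derive span(f,b) via R0 from parent(f,b)
round 1: derive span(f,f) via R0 from parent(f,f)
round 1: derive span(i,d) via R0 from parent(i,d)
round 1: derive span(i,f) via R0 from parent(i,f)
round 1: derive span(i,i) via R0 from parent(i,i)
round 1: derive span(j,b) via R0 from parent(j,b)
round 1: derive span(j,d) via R0 from parent(j,d)
round 2: derive span(d,b) via R1 from span(d,j), blue(j,b)
round 2: derive span(d,d) via R1 from span(d,e), blue(e,d)
round 2: derive span(d,f) via R1 from span(d,e), blue(e,f)
round 2: derive span(d,i) via R1 from span(d,j), blue(j,i)
round 2: derive span(e,d) via R1 from span(e,e), blue(e,d)
round 2: derive span(e,f) via R1 from span(e,e), blue(e,f)
round 2: derive span(f,d) via R1 from span(f,b), blue(b,d)
round 2: derive span(f,e) via R1 from span(f,b), blue(b,e)
round 2: derive span(f,j) via R1 from span(f,b), blue(b,j)
round 2: derive span(i,b) via R1 from span(i,i), blue(i,b)
round 2: derive span(i,e) via R1 from span(i,d), blue(d,e)
round 2: derive span(j,e) via R1 from span(j,b), blue(b,e)
round 2: derive span(j,i) via R1 from span(j,d), blue(d,i)
round 2: derive span(j,j) via R1 from span(j,b), blue(b,j)
round 3: derive span(e,i) via R1 from span(e,d), blue(d,i)
round 3: derive span(f,i) via R1 from span(f,d), blue(d,i)
round 3: derive span(i,j) via R1 from span(i,b), blue(b,j)
round 3: derive span(j,f) via R1 from span(j,e), blue(e,f)
round 4: derive span(e,b) via R1 from span(e,i), blue(i,b)
round 5: derive span(e,j) via R1 from span(e,b), blue(b,j)

no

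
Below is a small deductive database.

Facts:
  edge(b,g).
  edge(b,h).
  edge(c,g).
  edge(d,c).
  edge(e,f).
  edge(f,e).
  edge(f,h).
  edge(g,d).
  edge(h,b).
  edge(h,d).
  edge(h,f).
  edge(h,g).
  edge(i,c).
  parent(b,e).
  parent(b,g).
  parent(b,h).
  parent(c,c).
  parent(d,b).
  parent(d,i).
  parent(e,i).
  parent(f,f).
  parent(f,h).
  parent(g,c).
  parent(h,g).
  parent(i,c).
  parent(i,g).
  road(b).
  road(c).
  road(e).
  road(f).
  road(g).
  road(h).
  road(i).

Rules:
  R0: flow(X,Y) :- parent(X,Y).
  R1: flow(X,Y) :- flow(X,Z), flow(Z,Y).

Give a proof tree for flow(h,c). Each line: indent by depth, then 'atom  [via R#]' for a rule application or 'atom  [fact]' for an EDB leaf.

flow(h,c)  [via R1]
  flow(h,g)  [via R0]
    parent(h,g)  [fact]
  flow(g,c)  [via R0]
    parent(g,c)  [fact]

round 1: derive flow(b,e) via R0 from parent(b,e)
round 1: derive flow(b,g) via R0 from parent(b,g)
round 1: derive flow(b,h) via R0 from parent(b,h)
round 1: derive flow(c,c) via R0 from parent(c,c)
round 1: derive flow(d,b) via R0 from parent(d,b)
round 1: derive flow(d,i) via R0 from parent(d,i)
round 1: derive flow(e,i) via R0 from parent(e,i)
round 1: derive flow(f,f) via R0 from parent(f,f)
round 1: derive flow(f,h) via R0 from parent(f,h)
round 1: derive flow(g,c) via R0 from parent(g,c)
round 1: derive flow(h,g) via R0 from parent(h,g)
round 1: derive flow(i,c) via R0 from parent(i,c)
round 1: derive flow(i,g) via R0 from parent(i,g)
round 2: derive flow(b,c) via R1 from flow(b,g), flow(g,c)
round 2: derive flow(b,i) via R1 from flow(b,e), flow(e,i)
round 2: derive flow(d,c) via R1 from flow(d,i), flow(i,c)
round 2: derive flow(d,e) via R1 from flow(d,b), flow(b,e)
round 2: derive flow(d,g) via R1 from flow(d,b), flow(b,g)
round 2: derive flow(d,h) via R1 from flow(d,b), flow(b,h)
round 2: derive flow(e,c) via R1 from flow(e,i), flow(i,c)
round 2: derive flow(e,g) via R1 from flow(e,i), flow(i,g)
round 2: derive flow(f,g) via R1 from flow(f,h), flow(h,g)
round 2: derive flow(h,c) via R1 from flow(h,g), flow(g,c)
round 3: derive flow(f,c) via R1 from flow(f,g), flow(g,c)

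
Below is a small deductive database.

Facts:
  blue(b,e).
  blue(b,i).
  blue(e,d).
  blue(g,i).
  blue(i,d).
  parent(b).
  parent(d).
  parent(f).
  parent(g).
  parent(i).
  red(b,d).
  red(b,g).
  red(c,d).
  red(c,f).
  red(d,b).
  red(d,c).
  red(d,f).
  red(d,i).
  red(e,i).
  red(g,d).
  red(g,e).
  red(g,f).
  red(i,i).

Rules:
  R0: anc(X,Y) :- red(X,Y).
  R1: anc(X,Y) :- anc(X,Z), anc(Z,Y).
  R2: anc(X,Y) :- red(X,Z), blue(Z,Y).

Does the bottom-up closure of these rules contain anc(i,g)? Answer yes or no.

round 1: derive anc(b,d) via R0 from red(b,d)
round 1: derive anc(b,g) via R0 from red(b,g)
round 1: derive anc(c,d) via R0 from red(c,d)
round 1: derive anc(c,f) via R0 from red(c,f)
round 1: derive anc(d,b) via R0 from red(d,b)
round 1: derive anc(d,c) via R0 from red(d,c)
round 1: derive anc(d,f) via R0 from red(d,f)
round 1: derive anc(d,i) via R0 from red(d,i)
round 1: derive anc(e,i) via R0 from red(e,i)
round 1: derive anc(g,d) via R0 from red(g,d)
round 1: derive anc(g,e) via R0 from red(g,e)
round 1: derive anc(g,f) via R0 from red(g,f)
round 1: derive anc(i,i) via R0 from red(i,i)
round 1: derive anc(b,i) via R2 from red(b,g), blue(g,i)
round 1: derive anc(d,d) via R2 from red(d,i), blue(i,d)
round 1: derive anc(d,e) via R2 from red(d,b), blue(b,e)
round 1: derive anc(e,d) via R2 from red(e,i), blue(i,d)
round 1: derive anc(i,d) via R2 from red(i,i), blue(i,d)
round 2: derive anc(b,b) via R1 from anc(b,d), anc(d,b)
round 2: derive anc(b,c) via R1 from anc(b,d), anc(d,c)
round 2: derive anc(b,e) via R1 from anc(b,d), anc(d,e)
round 2: derive anc(b,f) via R1 from anc(b,d), anc(d,f)
round 2: derive anc(c,b) via R1 from anc(c,d), anc(d,b)
round 2: derive anc(c,c) via R1 from anc(c,d), anc(d,c)
round 2: derive anc(c,e) via R1 from anc(c,d), anc(d,e)
round 2: derive anc(c,i) via R1 from anc(c,d), anc(d,i)
round 2: derive anc(d,g) via R1 from anc(d,b), anc(b,g)
round 2: derive anc(e,b) via R1 from anc(e,d), anc(d,b)
round 2: derive anc(e,c) via R1 from anc(e,d), anc(d,c)
round 2: derive anc(e,e) via R1 from anc(e,d), anc(d,e)
round 2: derive anc(e,f) via R1 from anc(e,d), anc(d,f)
round 2: derive anc(g,b) via R1 from anc(g,d), anc(d,b)
round 2: derive anc(g,c) via R1 from anc(g,d), anc(d,c)
round 2: derive anc(g,i) via R1 from anc(g,d), anc(d,i)
round 2: derive anc(i,b) via R1 from anc(i,d), anc(d,b)
round 2: derive anc(i,c) via R1 from anc(i,d), anc(d,c)
round 2: derive anc(i,e) via R1 from anc(i,d), anc(d,e)
round 2: derive anc(i,f) via R1 from anc(i,d), anc(d,f)
round 3: derive anc(c,g) via R1 from anc(c,b), anc(b,g)
round 3: derive anc(e,g) via R1 from anc(e,b), anc(b,g)
round 3: derive anc(g,g) via R1 from anc(g,b), anc(b,g)
round 3: derive anc(i,g) via R1 from anc(i,b), anc(b,g)

yes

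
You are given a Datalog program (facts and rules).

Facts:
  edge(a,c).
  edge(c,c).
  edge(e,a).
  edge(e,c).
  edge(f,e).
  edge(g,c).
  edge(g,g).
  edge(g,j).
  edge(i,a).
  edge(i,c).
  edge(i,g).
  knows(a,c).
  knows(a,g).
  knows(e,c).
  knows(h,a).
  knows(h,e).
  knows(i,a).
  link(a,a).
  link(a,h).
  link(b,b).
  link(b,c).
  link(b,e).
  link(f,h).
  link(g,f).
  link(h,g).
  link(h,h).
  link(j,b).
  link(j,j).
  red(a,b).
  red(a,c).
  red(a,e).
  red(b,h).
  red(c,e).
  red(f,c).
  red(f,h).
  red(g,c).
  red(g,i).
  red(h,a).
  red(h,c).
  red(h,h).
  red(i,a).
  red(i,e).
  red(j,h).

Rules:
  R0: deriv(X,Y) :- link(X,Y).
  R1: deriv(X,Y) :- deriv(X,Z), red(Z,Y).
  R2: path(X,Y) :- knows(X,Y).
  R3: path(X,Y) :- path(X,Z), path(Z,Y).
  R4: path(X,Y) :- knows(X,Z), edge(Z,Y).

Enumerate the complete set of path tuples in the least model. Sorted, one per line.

path(a,c)
path(a,g)
path(a,j)
path(e,c)
path(h,a)
path(h,c)
path(h,e)
path(h,g)
path(h,j)
path(i,a)
path(i,c)
path(i,g)
path(i,j)

round 1: derive path(a,c) via R2 from knows(a,c)
round 1: derive path(a,g) via R2 from knows(a,g)
round 1: derive path(e,c) via R2 from knows(e,c)
round 1: derive path(h,a) via R2 from knows(h,a)
round 1: derive path(h,e) via R2 from knows(h,e)
round 1: derive path(i,a) via R2 from knows(i,a)
round 1: derive path(a,j) via R4 from knows(a,g), edge(g,j)
round 1: derive path(h,c) via R4 from knows(h,a), edge(a,c)
round 1: derive path(i,c) via R4 from knows(i,a), edge(a,c)
round 2: derive path(h,g) via R3 from path(h,a), path(a,g)
round 2: derive path(h,j) via R3 from path(h,a), path(a,j)
round 2: derive path(i,g) via R3 from path(i,a), path(a,g)
round 2: derive path(i,j) via R3 from path(i,a), path(a,j)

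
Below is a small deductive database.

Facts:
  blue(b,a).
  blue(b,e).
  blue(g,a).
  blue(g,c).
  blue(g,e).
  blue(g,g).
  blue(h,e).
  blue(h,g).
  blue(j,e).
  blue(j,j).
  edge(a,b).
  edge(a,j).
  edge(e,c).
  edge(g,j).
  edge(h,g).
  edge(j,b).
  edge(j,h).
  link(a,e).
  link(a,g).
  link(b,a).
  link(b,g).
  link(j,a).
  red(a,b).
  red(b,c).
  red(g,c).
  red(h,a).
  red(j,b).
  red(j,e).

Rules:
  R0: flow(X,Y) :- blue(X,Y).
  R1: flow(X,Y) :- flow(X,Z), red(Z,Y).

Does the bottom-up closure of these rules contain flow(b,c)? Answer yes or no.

round 1: derive flow(b,a) via R0 from blue(b,a)
round 1: derive flow(b,e) via R0 from blue(b,e)
round 1: derive flow(g,a) via R0 from blue(g,a)
round 1: derive flow(g,c) via R0 from blue(g,c)
round 1: derive flow(g,e) via R0 from blue(g,e)
round 1: derive flow(g,g) via R0 from blue(g,g)
round 1: derive flow(h,e) via R0 from blue(h,e)
round 1: derive flow(h,g) via R0 from blue(h,g)
round 1: derive flow(j,e) via R0 from blue(j,e)
round 1: derive flow(j,j) via R0 from blue(j,j)
round 2: derive flow(b,b) via R1 from flow(b,a), red(a,b)
round 2: derive flow(g,b) via R1 from flow(g,a), red(a,b)
round 2: derive flow(h,c) via R1 from flow(h,g), red(g,c)
round 2: derive flow(j,b) via R1 from flow(j,j), red(j,b)
round 3: derive flow(b,c) via R1 from flow(b,b), red(b,c)
round 3: derive flow(j,c) via R1 from flow(j,b), red(b,c)

yes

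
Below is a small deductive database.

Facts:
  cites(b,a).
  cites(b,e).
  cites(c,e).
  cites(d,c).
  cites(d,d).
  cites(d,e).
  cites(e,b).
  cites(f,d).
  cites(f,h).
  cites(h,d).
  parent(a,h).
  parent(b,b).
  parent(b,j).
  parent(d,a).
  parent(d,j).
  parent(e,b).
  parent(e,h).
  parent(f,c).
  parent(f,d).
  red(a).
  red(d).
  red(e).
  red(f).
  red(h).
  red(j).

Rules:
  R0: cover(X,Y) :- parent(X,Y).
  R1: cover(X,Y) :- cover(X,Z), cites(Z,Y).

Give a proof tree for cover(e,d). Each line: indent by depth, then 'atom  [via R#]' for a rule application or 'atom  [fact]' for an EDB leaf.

round 1: derive cover(a,h) via R0 from parent(a,h)
round 1: derive cover(b,b) via R0 from parent(b,b)
round 1: derive cover(b,j) via R0 from parent(b,j)
round 1: derive cover(d,a) via R0 from parent(d,a)
round 1: derive cover(d,j) via R0 from parent(d,j)
round 1: derive cover(e,b) via R0 from parent(e,b)
round 1: derive cover(e,h) via R0 from parent(e,h)
round 1: derive cover(f,c) via R0 from parent(f,c)
round 1: derive cover(f,d) via R0 from parent(f,d)
round 2: derive cover(a,d) via R1 from cover(a,h), cites(h,d)
round 2: derive cover(b,a) via R1 from cover(b,b), cites(b,a)
round 2: derive cover(b,e) via R1 from cover(b,b), cites(b,e)
round 2: derive cover(e,a) via R1 from cover(e,b), cites(b,a)
round 2: derive cover(e,d) via R1 from cover(e,h), cites(h,d)
round 2: derive cover(e,e) via R1 from cover(e,b), cites(b,e)
round 2: derive cover(f,e) via R1 from cover(f,c), cites(c,e)
round 3: derive cover(a,c) via R1 from cover(a,d), cites(d,c)
round 3: derive cover(a,e) via R1 from cover(a,d), cites(d,e)
round 3: derive cover(e,c) via R1 from cover(e,d), cites(d,c)
round 3: derive cover(f,b) via R1 from cover(f,e), cites(e,b)
round 4: derive cover(a,b) via R1 from cover(a,e), cites(e,b)
round 4: derive cover(f,a) via R1 from cover(f,b), cites(b,a)
round 5: derive cover(a,a) via R1 from cover(a,b), cites(b,a)

cover(e,d)  [via R1]
  cover(e,h)  [via R0]
    parent(e,h)  [fact]
  cites(h,d)  [fact]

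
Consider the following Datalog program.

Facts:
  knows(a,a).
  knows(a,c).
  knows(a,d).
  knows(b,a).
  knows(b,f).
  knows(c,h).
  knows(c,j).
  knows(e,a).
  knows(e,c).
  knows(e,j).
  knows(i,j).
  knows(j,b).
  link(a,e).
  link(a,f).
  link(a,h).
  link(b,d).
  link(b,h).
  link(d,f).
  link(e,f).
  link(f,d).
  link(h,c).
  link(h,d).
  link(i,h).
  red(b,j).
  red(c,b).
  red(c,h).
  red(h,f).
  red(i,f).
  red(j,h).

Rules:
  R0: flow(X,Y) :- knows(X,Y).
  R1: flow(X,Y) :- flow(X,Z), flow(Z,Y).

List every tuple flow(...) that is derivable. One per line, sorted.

flow(a,a)
flow(a,b)
flow(a,c)
flow(a,d)
flow(a,f)
flow(a,h)
flow(a,j)
flow(b,a)
flow(b,b)
flow(b,c)
flow(b,d)
flow(b,f)
flow(b,h)
flow(b,j)
flow(c,a)
flow(c,b)
flow(c,c)
flow(c,d)
flow(c,f)
flow(c,h)
flow(c,j)
flow(e,a)
flow(e,b)
flow(e,c)
flow(e,d)
flow(e,f)
flow(e,h)
flow(e,j)
flow(i,a)
flow(i,b)
flow(i,c)
flow(i,d)
flow(i,f)
flow(i,h)
flow(i,j)
flow(j,a)
flow(j,b)
flow(j,c)
flow(j,d)
flow(j,f)
flow(j,h)
flow(j,j)

round 1: derive flow(a,a) via R0 from knows(a,a)
round 1: derive flow(a,c) via R0 from knows(a,c)
round 1: derive flow(a,d) via R0 from knows(a,d)
round 1: derive flow(b,a) via R0 from knows(b,a)
round 1: derive flow(b,f) via R0 from knows(b,f)
round 1: derive flow(c,h) via R0 from knows(c,h)
round 1: derive flow(c,j) via R0 from knows(c,j)
round 1: derive flow(e,a) via R0 from knows(e,a)
round 1: derive flow(e,c) via R0 from knows(e,c)
round 1: derive flow(e,j) via R0 from knows(e,j)
round 1: derive flow(i,j) via R0 from knows(i,j)
round 1: derive flow(j,b) via R0 from knows(j,b)
round 2: derive flow(a,h) via R1 from flow(a,c), flow(c,h)
round 2: derive flow(a,j) via R1 from flow(a,c), flow(c,j)
round 2: derive flow(b,c) via R1 from flow(b,a), flow(a,c)
round 2: derive flow(b,d) via R1 from flow(b,a), flow(a,d)
round 2: derive flow(c,b) via R1 from flow(c,j), flow(j,b)
round 2: derive flow(e,b) via R1 from flow(e,j), flow(j,b)
round 2: derive flow(e,d) via R1 from flow(e,a), flow(a,d)
round 2: derive flow(e,h) via R1 from flow(e,c), flow(c,h)
round 2: derive flow(i,b) via R1 from flow(i,j), flow(j,b)
round 2: derive flow(j,a) via R1 from flow(j,b), flow(b,a)
round 2: derive flow(j,f) via R1 from flow(j,b), flow(b,f)
round 3: derive flow(a,b) via R1 from flow(a,c), flow(c,b)
round 3: derive flow(a,f) via R1 from flow(a,j), flow(j,f)
round 3: derive flow(b,b) via R1 from flow(b,c), flow(c,b)
round 3: derive flow(b,h) via R1 from flow(b,a), flow(a,h)
round 3: derive flow(b,j) via R1 from flow(b,a), flow(a,j)
round 3: derive flow(c,a) via R1 from flow(c,b), flow(b,a)
round 3: derive flow(c,c) via R1 from flow(c,b), flow(b,c)
round 3: derive flow(c,d) via R1 from flow(c,b), flow(b,d)
round 3: derive flow(c,f) via R1 from flow(c,b), flow(b,f)
round 3: derive flow(e,f) via R1 from flow(e,b), flow(b,f)
round 3: derive flow(i,a) via R1 from flow(i,b), flow(b,a)
round 3: derive flow(i,c) via R1 from flow(i,b), flow(b,c)
round 3: derive flow(i,d) via R1 from flow(i,b), flow(b,d)
round 3: derive flow(i,f) via R1 from flow(i,b), flow(b,f)
round 3: derive flow(j,c) via R1 from flow(j,a), flow(a,c)
round 3: derive flow(j,d) via R1 from flow(j,a), flow(a,d)
round 3: derive flow(j,h) via R1 from flow(j,a), flow(a,h)
round 3: derive flow(j,j) via R1 from flow(j,a), flow(a,j)
round 4: derive flow(i,h) via R1 from flow(i,a), flow(a,h)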